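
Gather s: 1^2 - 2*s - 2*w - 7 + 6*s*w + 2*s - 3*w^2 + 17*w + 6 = 6*s*w - 3*w^2 + 15*w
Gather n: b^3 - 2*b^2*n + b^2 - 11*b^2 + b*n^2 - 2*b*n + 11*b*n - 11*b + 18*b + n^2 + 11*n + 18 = b^3 - 10*b^2 + 7*b + n^2*(b + 1) + n*(-2*b^2 + 9*b + 11) + 18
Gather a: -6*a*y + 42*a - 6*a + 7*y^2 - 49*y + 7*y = a*(36 - 6*y) + 7*y^2 - 42*y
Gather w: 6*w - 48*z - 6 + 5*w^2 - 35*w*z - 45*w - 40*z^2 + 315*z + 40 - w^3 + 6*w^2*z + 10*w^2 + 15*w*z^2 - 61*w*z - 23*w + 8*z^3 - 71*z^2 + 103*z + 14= -w^3 + w^2*(6*z + 15) + w*(15*z^2 - 96*z - 62) + 8*z^3 - 111*z^2 + 370*z + 48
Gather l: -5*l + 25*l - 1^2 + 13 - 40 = 20*l - 28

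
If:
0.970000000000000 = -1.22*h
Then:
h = -0.80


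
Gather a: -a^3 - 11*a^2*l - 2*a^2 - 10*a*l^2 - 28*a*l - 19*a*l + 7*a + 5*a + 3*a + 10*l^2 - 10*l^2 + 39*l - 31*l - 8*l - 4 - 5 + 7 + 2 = -a^3 + a^2*(-11*l - 2) + a*(-10*l^2 - 47*l + 15)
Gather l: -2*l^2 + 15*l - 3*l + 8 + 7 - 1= -2*l^2 + 12*l + 14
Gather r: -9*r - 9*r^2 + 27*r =-9*r^2 + 18*r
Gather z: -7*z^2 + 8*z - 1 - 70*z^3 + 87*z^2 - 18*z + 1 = -70*z^3 + 80*z^2 - 10*z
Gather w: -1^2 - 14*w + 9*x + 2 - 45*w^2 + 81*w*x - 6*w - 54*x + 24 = -45*w^2 + w*(81*x - 20) - 45*x + 25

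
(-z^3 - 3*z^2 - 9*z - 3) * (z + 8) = -z^4 - 11*z^3 - 33*z^2 - 75*z - 24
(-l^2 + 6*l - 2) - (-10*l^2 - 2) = 9*l^2 + 6*l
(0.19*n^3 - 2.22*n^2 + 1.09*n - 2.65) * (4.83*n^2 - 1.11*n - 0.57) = 0.9177*n^5 - 10.9335*n^4 + 7.6206*n^3 - 12.744*n^2 + 2.3202*n + 1.5105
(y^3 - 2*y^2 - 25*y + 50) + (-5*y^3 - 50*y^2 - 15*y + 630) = -4*y^3 - 52*y^2 - 40*y + 680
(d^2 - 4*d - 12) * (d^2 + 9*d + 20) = d^4 + 5*d^3 - 28*d^2 - 188*d - 240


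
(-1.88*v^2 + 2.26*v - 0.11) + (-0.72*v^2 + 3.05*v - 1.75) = -2.6*v^2 + 5.31*v - 1.86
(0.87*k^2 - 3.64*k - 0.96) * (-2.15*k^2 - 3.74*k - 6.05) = -1.8705*k^4 + 4.5722*k^3 + 10.4141*k^2 + 25.6124*k + 5.808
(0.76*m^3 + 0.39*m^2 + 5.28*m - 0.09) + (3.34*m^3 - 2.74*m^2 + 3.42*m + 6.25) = 4.1*m^3 - 2.35*m^2 + 8.7*m + 6.16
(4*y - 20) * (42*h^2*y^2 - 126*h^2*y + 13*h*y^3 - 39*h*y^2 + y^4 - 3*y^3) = 168*h^2*y^3 - 1344*h^2*y^2 + 2520*h^2*y + 52*h*y^4 - 416*h*y^3 + 780*h*y^2 + 4*y^5 - 32*y^4 + 60*y^3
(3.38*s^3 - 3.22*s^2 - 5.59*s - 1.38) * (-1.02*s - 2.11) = -3.4476*s^4 - 3.8474*s^3 + 12.496*s^2 + 13.2025*s + 2.9118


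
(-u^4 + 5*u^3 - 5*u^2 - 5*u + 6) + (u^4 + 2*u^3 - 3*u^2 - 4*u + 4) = 7*u^3 - 8*u^2 - 9*u + 10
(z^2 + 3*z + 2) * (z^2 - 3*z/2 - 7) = z^4 + 3*z^3/2 - 19*z^2/2 - 24*z - 14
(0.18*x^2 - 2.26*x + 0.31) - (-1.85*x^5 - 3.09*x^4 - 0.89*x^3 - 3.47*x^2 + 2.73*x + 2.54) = 1.85*x^5 + 3.09*x^4 + 0.89*x^3 + 3.65*x^2 - 4.99*x - 2.23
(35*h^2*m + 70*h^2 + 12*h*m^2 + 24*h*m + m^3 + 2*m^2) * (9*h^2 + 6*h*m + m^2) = 315*h^4*m + 630*h^4 + 318*h^3*m^2 + 636*h^3*m + 116*h^2*m^3 + 232*h^2*m^2 + 18*h*m^4 + 36*h*m^3 + m^5 + 2*m^4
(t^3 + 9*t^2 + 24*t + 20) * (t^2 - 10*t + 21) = t^5 - t^4 - 45*t^3 - 31*t^2 + 304*t + 420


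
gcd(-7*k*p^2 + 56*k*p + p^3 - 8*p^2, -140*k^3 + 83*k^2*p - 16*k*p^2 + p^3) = -7*k + p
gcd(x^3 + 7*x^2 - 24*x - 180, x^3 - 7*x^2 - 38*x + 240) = x^2 + x - 30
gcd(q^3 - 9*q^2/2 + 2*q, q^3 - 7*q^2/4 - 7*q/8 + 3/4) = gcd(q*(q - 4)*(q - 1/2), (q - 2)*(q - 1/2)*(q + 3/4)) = q - 1/2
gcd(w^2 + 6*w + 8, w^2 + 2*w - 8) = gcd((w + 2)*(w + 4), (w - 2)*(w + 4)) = w + 4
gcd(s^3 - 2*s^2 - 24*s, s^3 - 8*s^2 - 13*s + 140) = s + 4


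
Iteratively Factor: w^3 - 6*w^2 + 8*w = (w)*(w^2 - 6*w + 8) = w*(w - 4)*(w - 2)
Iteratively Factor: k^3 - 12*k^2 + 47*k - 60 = (k - 4)*(k^2 - 8*k + 15) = (k - 5)*(k - 4)*(k - 3)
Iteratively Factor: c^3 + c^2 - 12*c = (c - 3)*(c^2 + 4*c) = (c - 3)*(c + 4)*(c)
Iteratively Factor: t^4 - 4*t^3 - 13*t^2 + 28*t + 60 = (t - 5)*(t^3 + t^2 - 8*t - 12) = (t - 5)*(t + 2)*(t^2 - t - 6) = (t - 5)*(t + 2)^2*(t - 3)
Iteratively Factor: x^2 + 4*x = (x + 4)*(x)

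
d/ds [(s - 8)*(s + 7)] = 2*s - 1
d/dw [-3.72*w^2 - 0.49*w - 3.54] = -7.44*w - 0.49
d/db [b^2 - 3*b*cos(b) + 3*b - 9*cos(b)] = 3*b*sin(b) + 2*b + 9*sin(b) - 3*cos(b) + 3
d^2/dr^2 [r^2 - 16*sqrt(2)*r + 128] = 2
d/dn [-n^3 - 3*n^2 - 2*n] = -3*n^2 - 6*n - 2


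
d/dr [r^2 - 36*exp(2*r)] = 2*r - 72*exp(2*r)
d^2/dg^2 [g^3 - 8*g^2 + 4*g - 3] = 6*g - 16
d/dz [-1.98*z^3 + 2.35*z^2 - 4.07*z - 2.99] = -5.94*z^2 + 4.7*z - 4.07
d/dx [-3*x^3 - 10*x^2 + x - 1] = -9*x^2 - 20*x + 1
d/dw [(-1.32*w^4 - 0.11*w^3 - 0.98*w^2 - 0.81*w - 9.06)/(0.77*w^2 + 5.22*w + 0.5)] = (-2.0328*w^5 - 20.7559*w^4 - 3.7884*w^3 - 4.6569*w^2 + 12.9724*w + 46.8882)/(0.5929*w^4 + 8.0388*w^3 + 28.0184*w^2 + 5.22*w + 0.25)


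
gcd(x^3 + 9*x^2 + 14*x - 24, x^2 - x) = x - 1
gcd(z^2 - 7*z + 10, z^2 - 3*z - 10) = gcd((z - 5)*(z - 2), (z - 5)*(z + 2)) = z - 5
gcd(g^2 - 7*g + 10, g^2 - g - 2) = g - 2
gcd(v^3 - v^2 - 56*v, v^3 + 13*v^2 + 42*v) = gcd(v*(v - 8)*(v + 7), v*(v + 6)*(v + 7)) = v^2 + 7*v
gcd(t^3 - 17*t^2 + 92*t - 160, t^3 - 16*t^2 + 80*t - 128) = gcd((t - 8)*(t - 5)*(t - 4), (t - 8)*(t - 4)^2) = t^2 - 12*t + 32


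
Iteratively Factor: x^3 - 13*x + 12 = (x - 3)*(x^2 + 3*x - 4) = (x - 3)*(x - 1)*(x + 4)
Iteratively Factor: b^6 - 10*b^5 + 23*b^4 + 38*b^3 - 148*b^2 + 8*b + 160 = (b + 1)*(b^5 - 11*b^4 + 34*b^3 + 4*b^2 - 152*b + 160) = (b - 5)*(b + 1)*(b^4 - 6*b^3 + 4*b^2 + 24*b - 32) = (b - 5)*(b - 2)*(b + 1)*(b^3 - 4*b^2 - 4*b + 16) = (b - 5)*(b - 2)^2*(b + 1)*(b^2 - 2*b - 8) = (b - 5)*(b - 2)^2*(b + 1)*(b + 2)*(b - 4)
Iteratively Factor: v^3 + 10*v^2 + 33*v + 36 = (v + 3)*(v^2 + 7*v + 12) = (v + 3)*(v + 4)*(v + 3)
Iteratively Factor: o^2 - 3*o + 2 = (o - 2)*(o - 1)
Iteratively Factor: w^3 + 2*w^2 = (w + 2)*(w^2) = w*(w + 2)*(w)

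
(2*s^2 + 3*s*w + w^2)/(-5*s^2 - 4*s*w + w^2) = (-2*s - w)/(5*s - w)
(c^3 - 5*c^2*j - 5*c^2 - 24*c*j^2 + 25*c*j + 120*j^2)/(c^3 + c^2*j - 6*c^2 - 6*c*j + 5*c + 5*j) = (c^2 - 5*c*j - 24*j^2)/(c^2 + c*j - c - j)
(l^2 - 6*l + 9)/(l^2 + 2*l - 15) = (l - 3)/(l + 5)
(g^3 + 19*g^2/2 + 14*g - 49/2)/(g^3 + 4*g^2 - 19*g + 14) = (g + 7/2)/(g - 2)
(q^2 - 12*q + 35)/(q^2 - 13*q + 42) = (q - 5)/(q - 6)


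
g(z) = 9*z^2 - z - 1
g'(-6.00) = -109.00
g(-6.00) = 329.00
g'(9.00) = 161.00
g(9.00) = 719.00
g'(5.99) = 106.82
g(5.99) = 315.93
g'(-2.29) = -42.22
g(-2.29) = 48.49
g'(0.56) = 9.08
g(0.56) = 1.26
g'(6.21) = 110.78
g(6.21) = 339.87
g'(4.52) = 80.36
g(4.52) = 178.35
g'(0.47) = 7.46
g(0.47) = 0.52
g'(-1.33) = -24.94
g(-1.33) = 16.25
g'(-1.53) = -28.54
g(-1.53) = 21.60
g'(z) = 18*z - 1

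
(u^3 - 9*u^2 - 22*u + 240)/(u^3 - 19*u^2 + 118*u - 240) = (u + 5)/(u - 5)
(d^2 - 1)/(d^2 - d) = (d + 1)/d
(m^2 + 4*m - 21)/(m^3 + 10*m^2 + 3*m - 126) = 1/(m + 6)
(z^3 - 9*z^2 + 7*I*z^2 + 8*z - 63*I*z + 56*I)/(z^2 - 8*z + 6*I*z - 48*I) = (z^2 + z*(-1 + 7*I) - 7*I)/(z + 6*I)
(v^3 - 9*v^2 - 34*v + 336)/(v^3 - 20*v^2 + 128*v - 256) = (v^2 - v - 42)/(v^2 - 12*v + 32)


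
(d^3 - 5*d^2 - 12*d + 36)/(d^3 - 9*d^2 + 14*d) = (d^2 - 3*d - 18)/(d*(d - 7))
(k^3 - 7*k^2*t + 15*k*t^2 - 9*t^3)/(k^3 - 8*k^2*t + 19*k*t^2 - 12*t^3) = (-k + 3*t)/(-k + 4*t)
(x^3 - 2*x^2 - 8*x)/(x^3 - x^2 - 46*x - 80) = x*(x - 4)/(x^2 - 3*x - 40)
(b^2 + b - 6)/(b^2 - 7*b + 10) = (b + 3)/(b - 5)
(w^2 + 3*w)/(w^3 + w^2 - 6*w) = 1/(w - 2)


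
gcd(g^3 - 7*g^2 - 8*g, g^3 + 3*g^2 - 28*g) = g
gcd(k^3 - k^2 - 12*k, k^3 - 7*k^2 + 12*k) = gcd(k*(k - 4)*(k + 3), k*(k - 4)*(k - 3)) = k^2 - 4*k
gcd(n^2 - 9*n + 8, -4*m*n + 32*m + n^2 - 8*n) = n - 8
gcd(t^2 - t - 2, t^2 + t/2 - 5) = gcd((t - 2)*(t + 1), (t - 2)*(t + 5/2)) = t - 2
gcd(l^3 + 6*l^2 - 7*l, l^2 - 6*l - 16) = 1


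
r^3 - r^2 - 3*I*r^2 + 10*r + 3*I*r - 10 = (r - 1)*(r - 5*I)*(r + 2*I)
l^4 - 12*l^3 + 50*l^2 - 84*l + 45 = (l - 5)*(l - 3)^2*(l - 1)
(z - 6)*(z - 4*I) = z^2 - 6*z - 4*I*z + 24*I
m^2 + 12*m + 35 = (m + 5)*(m + 7)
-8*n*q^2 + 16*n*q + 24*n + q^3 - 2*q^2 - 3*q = (-8*n + q)*(q - 3)*(q + 1)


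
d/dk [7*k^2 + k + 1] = 14*k + 1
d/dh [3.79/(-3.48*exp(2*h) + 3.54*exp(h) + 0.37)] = (26.3784*exp(h) - 13.4166)*exp(h)/(-3.48*exp(2*h) + 3.54*exp(h) + 0.37)^2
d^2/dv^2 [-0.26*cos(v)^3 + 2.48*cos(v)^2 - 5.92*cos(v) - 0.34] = 6.115*cos(v) - 4.96*cos(2*v) + 0.585*cos(3*v)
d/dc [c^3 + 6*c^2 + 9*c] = 3*c^2 + 12*c + 9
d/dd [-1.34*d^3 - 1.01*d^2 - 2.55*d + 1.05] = -4.02*d^2 - 2.02*d - 2.55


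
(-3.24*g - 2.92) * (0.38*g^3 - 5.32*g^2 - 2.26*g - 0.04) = -1.2312*g^4 + 16.1272*g^3 + 22.8568*g^2 + 6.7288*g + 0.1168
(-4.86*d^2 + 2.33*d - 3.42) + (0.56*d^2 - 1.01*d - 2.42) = -4.3*d^2 + 1.32*d - 5.84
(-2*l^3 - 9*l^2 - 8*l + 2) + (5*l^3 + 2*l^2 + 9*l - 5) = 3*l^3 - 7*l^2 + l - 3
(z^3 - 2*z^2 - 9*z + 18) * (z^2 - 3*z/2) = z^5 - 7*z^4/2 - 6*z^3 + 63*z^2/2 - 27*z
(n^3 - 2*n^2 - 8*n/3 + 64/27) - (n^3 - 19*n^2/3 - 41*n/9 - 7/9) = 13*n^2/3 + 17*n/9 + 85/27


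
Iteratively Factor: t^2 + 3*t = (t + 3)*(t)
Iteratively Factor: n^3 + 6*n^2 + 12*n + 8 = (n + 2)*(n^2 + 4*n + 4) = (n + 2)^2*(n + 2)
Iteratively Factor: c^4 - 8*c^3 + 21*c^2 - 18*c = (c - 3)*(c^3 - 5*c^2 + 6*c) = (c - 3)^2*(c^2 - 2*c) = c*(c - 3)^2*(c - 2)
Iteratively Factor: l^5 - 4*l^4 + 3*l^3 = (l)*(l^4 - 4*l^3 + 3*l^2) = l*(l - 3)*(l^3 - l^2) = l^2*(l - 3)*(l^2 - l) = l^2*(l - 3)*(l - 1)*(l)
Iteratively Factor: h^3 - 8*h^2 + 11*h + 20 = (h - 4)*(h^2 - 4*h - 5) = (h - 4)*(h + 1)*(h - 5)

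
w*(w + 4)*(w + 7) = w^3 + 11*w^2 + 28*w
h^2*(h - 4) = h^3 - 4*h^2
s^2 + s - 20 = (s - 4)*(s + 5)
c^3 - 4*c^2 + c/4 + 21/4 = (c - 7/2)*(c - 3/2)*(c + 1)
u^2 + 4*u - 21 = (u - 3)*(u + 7)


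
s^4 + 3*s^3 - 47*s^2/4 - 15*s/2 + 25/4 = (s - 5/2)*(s - 1/2)*(s + 1)*(s + 5)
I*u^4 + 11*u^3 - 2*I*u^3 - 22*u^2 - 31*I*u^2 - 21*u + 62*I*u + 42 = (u - 2)*(u - 7*I)*(u - 3*I)*(I*u + 1)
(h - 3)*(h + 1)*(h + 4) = h^3 + 2*h^2 - 11*h - 12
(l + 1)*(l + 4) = l^2 + 5*l + 4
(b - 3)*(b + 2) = b^2 - b - 6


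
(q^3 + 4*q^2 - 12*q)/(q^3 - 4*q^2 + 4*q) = (q + 6)/(q - 2)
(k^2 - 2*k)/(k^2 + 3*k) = (k - 2)/(k + 3)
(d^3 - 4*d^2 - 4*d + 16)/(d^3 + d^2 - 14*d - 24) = (d - 2)/(d + 3)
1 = 1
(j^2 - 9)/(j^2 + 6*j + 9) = (j - 3)/(j + 3)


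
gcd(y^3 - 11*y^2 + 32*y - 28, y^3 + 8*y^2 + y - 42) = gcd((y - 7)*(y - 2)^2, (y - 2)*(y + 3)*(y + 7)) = y - 2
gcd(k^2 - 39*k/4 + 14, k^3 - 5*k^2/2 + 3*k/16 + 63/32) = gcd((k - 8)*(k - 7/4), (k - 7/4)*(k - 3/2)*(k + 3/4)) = k - 7/4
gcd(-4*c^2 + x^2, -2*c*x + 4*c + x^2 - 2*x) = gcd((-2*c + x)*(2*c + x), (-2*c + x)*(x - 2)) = -2*c + x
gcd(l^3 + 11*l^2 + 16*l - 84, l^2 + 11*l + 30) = l + 6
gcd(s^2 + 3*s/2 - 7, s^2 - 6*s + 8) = s - 2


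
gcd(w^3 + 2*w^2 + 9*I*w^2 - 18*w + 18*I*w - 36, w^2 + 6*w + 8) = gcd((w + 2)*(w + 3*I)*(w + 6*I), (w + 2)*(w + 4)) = w + 2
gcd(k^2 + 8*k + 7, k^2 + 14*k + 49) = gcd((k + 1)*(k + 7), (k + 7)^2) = k + 7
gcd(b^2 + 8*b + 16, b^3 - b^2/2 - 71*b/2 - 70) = b + 4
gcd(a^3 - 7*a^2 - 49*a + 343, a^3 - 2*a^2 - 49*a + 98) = a^2 - 49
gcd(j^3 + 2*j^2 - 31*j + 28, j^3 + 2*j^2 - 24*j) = j - 4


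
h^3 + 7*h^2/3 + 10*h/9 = h*(h + 2/3)*(h + 5/3)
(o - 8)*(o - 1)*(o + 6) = o^3 - 3*o^2 - 46*o + 48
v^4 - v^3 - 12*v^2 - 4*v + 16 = (v - 4)*(v - 1)*(v + 2)^2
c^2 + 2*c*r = c*(c + 2*r)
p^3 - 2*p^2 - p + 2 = (p - 2)*(p - 1)*(p + 1)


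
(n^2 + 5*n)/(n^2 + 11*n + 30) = n/(n + 6)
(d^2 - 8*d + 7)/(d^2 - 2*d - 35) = (d - 1)/(d + 5)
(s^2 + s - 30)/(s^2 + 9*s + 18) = (s - 5)/(s + 3)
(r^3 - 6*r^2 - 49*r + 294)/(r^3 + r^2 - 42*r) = (r - 7)/r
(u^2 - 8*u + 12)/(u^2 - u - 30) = (u - 2)/(u + 5)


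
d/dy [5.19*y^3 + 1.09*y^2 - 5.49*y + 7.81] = 15.57*y^2 + 2.18*y - 5.49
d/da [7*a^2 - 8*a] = 14*a - 8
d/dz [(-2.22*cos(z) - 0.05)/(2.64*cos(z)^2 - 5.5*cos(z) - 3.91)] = (5.8608*sin(z)^2 - 0.263999999999999*cos(z) - 14.266)*sin(z)/(-2.64*cos(z)^2 + 5.5*cos(z) + 3.91)^2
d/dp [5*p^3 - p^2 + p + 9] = 15*p^2 - 2*p + 1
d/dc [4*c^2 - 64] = 8*c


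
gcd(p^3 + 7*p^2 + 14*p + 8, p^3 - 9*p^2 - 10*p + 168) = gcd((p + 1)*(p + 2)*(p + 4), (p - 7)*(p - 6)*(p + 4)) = p + 4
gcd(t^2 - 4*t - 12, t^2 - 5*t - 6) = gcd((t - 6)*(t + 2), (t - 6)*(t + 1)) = t - 6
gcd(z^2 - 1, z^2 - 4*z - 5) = z + 1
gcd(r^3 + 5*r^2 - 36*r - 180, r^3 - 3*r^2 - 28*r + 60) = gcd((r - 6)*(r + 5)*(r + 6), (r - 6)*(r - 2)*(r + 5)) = r^2 - r - 30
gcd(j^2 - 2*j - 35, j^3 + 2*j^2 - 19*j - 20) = j + 5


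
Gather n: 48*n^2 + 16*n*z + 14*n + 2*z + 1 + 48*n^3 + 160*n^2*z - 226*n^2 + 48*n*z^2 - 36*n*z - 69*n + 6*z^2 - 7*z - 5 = 48*n^3 + n^2*(160*z - 178) + n*(48*z^2 - 20*z - 55) + 6*z^2 - 5*z - 4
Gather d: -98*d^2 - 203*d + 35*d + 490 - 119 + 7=-98*d^2 - 168*d + 378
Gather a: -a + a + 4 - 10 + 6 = 0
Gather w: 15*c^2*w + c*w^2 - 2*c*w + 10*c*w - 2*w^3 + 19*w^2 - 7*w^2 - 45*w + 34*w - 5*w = -2*w^3 + w^2*(c + 12) + w*(15*c^2 + 8*c - 16)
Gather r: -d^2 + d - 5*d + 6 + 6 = -d^2 - 4*d + 12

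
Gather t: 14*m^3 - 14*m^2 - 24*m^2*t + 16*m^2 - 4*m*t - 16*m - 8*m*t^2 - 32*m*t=14*m^3 + 2*m^2 - 8*m*t^2 - 16*m + t*(-24*m^2 - 36*m)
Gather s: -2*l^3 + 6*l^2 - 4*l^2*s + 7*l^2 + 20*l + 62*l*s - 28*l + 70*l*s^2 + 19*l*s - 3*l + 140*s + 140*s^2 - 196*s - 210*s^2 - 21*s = -2*l^3 + 13*l^2 - 11*l + s^2*(70*l - 70) + s*(-4*l^2 + 81*l - 77)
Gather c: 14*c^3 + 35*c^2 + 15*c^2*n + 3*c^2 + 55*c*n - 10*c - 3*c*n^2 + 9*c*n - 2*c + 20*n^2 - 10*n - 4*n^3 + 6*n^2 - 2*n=14*c^3 + c^2*(15*n + 38) + c*(-3*n^2 + 64*n - 12) - 4*n^3 + 26*n^2 - 12*n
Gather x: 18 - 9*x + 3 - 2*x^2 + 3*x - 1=-2*x^2 - 6*x + 20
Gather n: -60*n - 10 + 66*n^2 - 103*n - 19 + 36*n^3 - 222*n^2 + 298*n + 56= 36*n^3 - 156*n^2 + 135*n + 27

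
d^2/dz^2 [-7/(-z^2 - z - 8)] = 14*(-z^2 - z + (2*z + 1)^2 - 8)/(z^2 + z + 8)^3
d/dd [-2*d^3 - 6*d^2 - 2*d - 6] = -6*d^2 - 12*d - 2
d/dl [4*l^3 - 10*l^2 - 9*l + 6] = 12*l^2 - 20*l - 9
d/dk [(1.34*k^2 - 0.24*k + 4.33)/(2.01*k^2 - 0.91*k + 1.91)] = (-0.737*k^2 - 12.2878*k + 3.4819)/(4.0401*k^4 - 3.6582*k^3 + 8.5063*k^2 - 3.4762*k + 3.6481)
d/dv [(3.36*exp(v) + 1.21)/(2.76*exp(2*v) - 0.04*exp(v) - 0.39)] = (-(3.36*exp(v) + 1.21)*(5.52*exp(v) - 0.04) + 9.2736*exp(2*v) - 0.1344*exp(v) - 1.3104)*exp(v)/(-2.76*exp(2*v) + 0.04*exp(v) + 0.39)^2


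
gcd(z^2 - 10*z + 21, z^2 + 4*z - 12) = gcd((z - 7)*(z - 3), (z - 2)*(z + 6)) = 1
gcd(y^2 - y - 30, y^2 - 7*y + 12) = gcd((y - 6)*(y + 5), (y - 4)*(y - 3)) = 1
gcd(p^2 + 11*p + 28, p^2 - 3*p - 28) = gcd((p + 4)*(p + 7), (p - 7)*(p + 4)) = p + 4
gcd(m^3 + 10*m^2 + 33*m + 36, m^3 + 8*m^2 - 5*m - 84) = m + 4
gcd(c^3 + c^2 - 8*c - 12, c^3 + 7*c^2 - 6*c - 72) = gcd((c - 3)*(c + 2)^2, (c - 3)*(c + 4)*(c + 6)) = c - 3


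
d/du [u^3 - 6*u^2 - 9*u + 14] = 3*u^2 - 12*u - 9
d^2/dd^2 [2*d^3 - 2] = 12*d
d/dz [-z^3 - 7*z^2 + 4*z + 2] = -3*z^2 - 14*z + 4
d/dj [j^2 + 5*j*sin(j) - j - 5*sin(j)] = 5*j*cos(j) + 2*j - 5*sqrt(2)*cos(j + pi/4) - 1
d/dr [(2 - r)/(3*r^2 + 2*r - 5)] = (3*r^2 - 12*r + 1)/(9*r^4 + 12*r^3 - 26*r^2 - 20*r + 25)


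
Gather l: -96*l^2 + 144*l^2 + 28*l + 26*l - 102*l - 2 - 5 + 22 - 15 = 48*l^2 - 48*l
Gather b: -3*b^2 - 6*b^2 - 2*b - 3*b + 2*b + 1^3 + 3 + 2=-9*b^2 - 3*b + 6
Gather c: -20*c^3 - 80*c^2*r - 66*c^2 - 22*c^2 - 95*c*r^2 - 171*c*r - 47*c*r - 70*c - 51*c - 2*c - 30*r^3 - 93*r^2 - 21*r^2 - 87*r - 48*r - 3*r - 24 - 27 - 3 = -20*c^3 + c^2*(-80*r - 88) + c*(-95*r^2 - 218*r - 123) - 30*r^3 - 114*r^2 - 138*r - 54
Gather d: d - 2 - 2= d - 4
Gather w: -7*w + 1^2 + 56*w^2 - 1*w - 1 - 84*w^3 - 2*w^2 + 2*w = -84*w^3 + 54*w^2 - 6*w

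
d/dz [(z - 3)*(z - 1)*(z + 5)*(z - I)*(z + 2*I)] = 5*z^4 + 4*z^3*(1 + I) + 3*z^2*(-15 + I) + 34*z*(1 - I) - 34 + 15*I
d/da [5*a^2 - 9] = 10*a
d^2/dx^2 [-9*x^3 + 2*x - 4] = -54*x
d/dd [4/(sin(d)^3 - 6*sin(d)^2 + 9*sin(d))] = 12*(1 - sin(d))*cos(d)/((sin(d) - 3)^3*sin(d)^2)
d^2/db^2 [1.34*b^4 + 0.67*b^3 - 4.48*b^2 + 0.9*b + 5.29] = 16.08*b^2 + 4.02*b - 8.96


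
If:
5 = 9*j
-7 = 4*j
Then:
No Solution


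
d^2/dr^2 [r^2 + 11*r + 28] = 2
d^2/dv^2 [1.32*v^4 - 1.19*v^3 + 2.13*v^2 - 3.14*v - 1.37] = 15.84*v^2 - 7.14*v + 4.26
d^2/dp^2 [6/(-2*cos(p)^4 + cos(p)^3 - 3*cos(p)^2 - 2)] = 3*(-(1 - cos(4*p))*(3*cos(p) - 4*cos(2*p) - 10)^2 + (2*cos(p)^4 - cos(p)^3 + 3*cos(p)^2 + 2)*(-32*(1 - cos(2*p))^2 + 3*cos(p) - 104*cos(2*p) + 9*cos(3*p) + 48))/(2*(2*cos(p)^4 - cos(p)^3 + 3*cos(p)^2 + 2)^3)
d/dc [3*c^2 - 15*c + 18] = 6*c - 15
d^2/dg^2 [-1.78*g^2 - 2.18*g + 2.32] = -3.56000000000000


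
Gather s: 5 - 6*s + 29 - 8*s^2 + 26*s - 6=-8*s^2 + 20*s + 28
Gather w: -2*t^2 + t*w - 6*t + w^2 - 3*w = -2*t^2 - 6*t + w^2 + w*(t - 3)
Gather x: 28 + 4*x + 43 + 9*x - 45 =13*x + 26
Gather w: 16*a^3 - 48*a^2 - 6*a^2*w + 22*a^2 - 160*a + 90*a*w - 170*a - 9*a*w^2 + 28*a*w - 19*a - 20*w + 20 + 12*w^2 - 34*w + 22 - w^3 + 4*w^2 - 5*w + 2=16*a^3 - 26*a^2 - 349*a - w^3 + w^2*(16 - 9*a) + w*(-6*a^2 + 118*a - 59) + 44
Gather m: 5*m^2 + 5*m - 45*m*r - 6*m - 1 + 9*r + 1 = 5*m^2 + m*(-45*r - 1) + 9*r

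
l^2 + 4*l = l*(l + 4)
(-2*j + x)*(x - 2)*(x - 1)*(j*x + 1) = -2*j^2*x^3 + 6*j^2*x^2 - 4*j^2*x + j*x^4 - 3*j*x^3 + 6*j*x - 4*j + x^3 - 3*x^2 + 2*x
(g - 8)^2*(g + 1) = g^3 - 15*g^2 + 48*g + 64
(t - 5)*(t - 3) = t^2 - 8*t + 15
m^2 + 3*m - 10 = (m - 2)*(m + 5)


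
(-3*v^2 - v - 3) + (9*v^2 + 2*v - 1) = 6*v^2 + v - 4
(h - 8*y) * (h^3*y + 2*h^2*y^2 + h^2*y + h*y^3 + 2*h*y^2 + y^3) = h^4*y - 6*h^3*y^2 + h^3*y - 15*h^2*y^3 - 6*h^2*y^2 - 8*h*y^4 - 15*h*y^3 - 8*y^4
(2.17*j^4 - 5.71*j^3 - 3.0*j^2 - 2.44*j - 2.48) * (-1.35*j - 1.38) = -2.9295*j^5 + 4.7139*j^4 + 11.9298*j^3 + 7.434*j^2 + 6.7152*j + 3.4224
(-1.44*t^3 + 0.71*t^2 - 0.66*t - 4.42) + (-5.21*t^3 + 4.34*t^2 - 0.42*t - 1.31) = -6.65*t^3 + 5.05*t^2 - 1.08*t - 5.73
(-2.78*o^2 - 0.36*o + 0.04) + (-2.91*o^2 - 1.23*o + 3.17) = -5.69*o^2 - 1.59*o + 3.21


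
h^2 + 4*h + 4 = (h + 2)^2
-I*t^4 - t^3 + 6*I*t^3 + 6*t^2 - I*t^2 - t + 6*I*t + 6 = (t - 6)*(t - I)^2*(-I*t + 1)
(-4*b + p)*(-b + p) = 4*b^2 - 5*b*p + p^2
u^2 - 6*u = u*(u - 6)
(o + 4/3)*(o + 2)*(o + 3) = o^3 + 19*o^2/3 + 38*o/3 + 8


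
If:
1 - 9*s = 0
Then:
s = 1/9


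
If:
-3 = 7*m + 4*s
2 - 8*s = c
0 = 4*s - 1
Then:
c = 0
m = -4/7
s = 1/4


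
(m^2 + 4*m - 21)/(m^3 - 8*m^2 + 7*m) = (m^2 + 4*m - 21)/(m*(m^2 - 8*m + 7))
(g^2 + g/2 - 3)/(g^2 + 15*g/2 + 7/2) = (2*g^2 + g - 6)/(2*g^2 + 15*g + 7)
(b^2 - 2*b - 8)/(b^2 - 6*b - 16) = (b - 4)/(b - 8)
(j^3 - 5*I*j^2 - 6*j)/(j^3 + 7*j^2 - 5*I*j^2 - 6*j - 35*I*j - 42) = j/(j + 7)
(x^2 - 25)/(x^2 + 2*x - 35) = (x + 5)/(x + 7)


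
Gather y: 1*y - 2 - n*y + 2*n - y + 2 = -n*y + 2*n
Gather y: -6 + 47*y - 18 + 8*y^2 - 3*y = 8*y^2 + 44*y - 24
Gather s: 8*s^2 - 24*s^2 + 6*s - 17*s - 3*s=-16*s^2 - 14*s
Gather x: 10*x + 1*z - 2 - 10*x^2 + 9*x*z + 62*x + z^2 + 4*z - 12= -10*x^2 + x*(9*z + 72) + z^2 + 5*z - 14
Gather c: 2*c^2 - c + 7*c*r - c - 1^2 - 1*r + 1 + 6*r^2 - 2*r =2*c^2 + c*(7*r - 2) + 6*r^2 - 3*r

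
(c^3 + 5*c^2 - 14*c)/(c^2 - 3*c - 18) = c*(-c^2 - 5*c + 14)/(-c^2 + 3*c + 18)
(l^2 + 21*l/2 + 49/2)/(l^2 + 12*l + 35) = (l + 7/2)/(l + 5)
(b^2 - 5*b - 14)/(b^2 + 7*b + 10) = (b - 7)/(b + 5)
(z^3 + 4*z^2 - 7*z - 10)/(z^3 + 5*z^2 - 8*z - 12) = (z + 5)/(z + 6)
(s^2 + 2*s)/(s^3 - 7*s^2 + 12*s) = (s + 2)/(s^2 - 7*s + 12)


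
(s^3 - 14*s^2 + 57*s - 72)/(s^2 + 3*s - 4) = (s^3 - 14*s^2 + 57*s - 72)/(s^2 + 3*s - 4)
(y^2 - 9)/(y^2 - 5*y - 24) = (y - 3)/(y - 8)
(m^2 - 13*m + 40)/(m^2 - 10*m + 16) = (m - 5)/(m - 2)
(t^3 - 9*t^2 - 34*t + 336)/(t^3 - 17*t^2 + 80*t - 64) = (t^2 - t - 42)/(t^2 - 9*t + 8)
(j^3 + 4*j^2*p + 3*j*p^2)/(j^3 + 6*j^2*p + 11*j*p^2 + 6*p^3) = j/(j + 2*p)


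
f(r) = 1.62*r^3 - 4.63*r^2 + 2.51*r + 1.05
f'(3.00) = 18.47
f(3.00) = 10.65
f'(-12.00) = 813.47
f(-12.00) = -3495.15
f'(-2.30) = 49.52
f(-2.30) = -48.93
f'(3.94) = 41.47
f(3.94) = 38.15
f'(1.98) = 3.23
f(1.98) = 0.44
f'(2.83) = 15.23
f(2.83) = 7.79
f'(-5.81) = 220.37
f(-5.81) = -487.54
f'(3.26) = 23.97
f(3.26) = 16.15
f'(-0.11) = 3.59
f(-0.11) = 0.72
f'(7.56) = 210.27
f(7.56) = 455.38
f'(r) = 4.86*r^2 - 9.26*r + 2.51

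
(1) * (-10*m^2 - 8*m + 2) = -10*m^2 - 8*m + 2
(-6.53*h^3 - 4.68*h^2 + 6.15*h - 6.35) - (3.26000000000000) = -6.53*h^3 - 4.68*h^2 + 6.15*h - 9.61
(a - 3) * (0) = 0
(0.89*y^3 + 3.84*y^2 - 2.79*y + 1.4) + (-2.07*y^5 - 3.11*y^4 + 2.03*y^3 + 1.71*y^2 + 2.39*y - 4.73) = -2.07*y^5 - 3.11*y^4 + 2.92*y^3 + 5.55*y^2 - 0.4*y - 3.33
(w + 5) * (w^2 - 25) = w^3 + 5*w^2 - 25*w - 125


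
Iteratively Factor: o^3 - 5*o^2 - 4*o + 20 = (o - 5)*(o^2 - 4) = (o - 5)*(o + 2)*(o - 2)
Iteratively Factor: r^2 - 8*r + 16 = (r - 4)*(r - 4)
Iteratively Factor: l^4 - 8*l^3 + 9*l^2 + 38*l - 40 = (l - 4)*(l^3 - 4*l^2 - 7*l + 10) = (l - 4)*(l - 1)*(l^2 - 3*l - 10) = (l - 5)*(l - 4)*(l - 1)*(l + 2)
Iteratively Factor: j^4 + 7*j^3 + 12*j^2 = (j + 3)*(j^3 + 4*j^2) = j*(j + 3)*(j^2 + 4*j) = j*(j + 3)*(j + 4)*(j)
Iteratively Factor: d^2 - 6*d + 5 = (d - 1)*(d - 5)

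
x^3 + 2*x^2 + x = x*(x + 1)^2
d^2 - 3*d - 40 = (d - 8)*(d + 5)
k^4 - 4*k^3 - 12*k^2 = k^2*(k - 6)*(k + 2)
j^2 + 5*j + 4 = (j + 1)*(j + 4)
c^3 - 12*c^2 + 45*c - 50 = (c - 5)^2*(c - 2)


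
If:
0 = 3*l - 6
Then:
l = 2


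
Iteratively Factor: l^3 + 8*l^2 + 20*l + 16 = (l + 2)*(l^2 + 6*l + 8) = (l + 2)^2*(l + 4)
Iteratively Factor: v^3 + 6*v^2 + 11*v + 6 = (v + 2)*(v^2 + 4*v + 3) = (v + 2)*(v + 3)*(v + 1)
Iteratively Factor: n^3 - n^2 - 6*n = (n - 3)*(n^2 + 2*n) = (n - 3)*(n + 2)*(n)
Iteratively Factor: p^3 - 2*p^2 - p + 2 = (p - 2)*(p^2 - 1) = (p - 2)*(p + 1)*(p - 1)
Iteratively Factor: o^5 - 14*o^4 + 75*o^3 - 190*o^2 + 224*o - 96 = (o - 2)*(o^4 - 12*o^3 + 51*o^2 - 88*o + 48) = (o - 3)*(o - 2)*(o^3 - 9*o^2 + 24*o - 16) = (o - 3)*(o - 2)*(o - 1)*(o^2 - 8*o + 16) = (o - 4)*(o - 3)*(o - 2)*(o - 1)*(o - 4)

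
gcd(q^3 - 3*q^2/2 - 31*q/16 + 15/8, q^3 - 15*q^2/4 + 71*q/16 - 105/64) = q - 3/4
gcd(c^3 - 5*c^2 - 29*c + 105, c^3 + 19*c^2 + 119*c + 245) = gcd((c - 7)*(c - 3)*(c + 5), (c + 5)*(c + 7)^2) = c + 5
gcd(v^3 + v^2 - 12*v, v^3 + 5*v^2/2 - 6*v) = v^2 + 4*v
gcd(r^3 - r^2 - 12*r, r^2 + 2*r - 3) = r + 3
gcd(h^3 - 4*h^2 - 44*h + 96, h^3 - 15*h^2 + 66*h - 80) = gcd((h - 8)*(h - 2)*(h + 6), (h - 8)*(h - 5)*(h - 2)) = h^2 - 10*h + 16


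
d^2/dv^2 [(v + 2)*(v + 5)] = 2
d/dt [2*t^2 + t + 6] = 4*t + 1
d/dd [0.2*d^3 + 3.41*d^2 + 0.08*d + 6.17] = 0.6*d^2 + 6.82*d + 0.08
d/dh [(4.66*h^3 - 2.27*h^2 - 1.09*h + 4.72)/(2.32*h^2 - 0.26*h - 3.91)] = (10.8112*h^4 - 2.4232*h^3 - 51.5428*h^2 - 4.1494*h + 5.4891)/(5.3824*h^4 - 1.2064*h^3 - 18.0748*h^2 + 2.0332*h + 15.2881)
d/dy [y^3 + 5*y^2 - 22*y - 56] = 3*y^2 + 10*y - 22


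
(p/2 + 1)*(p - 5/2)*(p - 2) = p^3/2 - 5*p^2/4 - 2*p + 5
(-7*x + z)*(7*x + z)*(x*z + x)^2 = -49*x^4*z^2 - 98*x^4*z - 49*x^4 + x^2*z^4 + 2*x^2*z^3 + x^2*z^2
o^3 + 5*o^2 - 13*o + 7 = (o - 1)^2*(o + 7)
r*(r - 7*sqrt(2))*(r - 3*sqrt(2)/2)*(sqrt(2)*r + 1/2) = sqrt(2)*r^4 - 33*r^3/2 + 67*sqrt(2)*r^2/4 + 21*r/2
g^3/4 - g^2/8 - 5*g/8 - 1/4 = (g/4 + 1/4)*(g - 2)*(g + 1/2)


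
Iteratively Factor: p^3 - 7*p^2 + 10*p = (p)*(p^2 - 7*p + 10) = p*(p - 5)*(p - 2)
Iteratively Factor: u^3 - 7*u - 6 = (u + 2)*(u^2 - 2*u - 3) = (u - 3)*(u + 2)*(u + 1)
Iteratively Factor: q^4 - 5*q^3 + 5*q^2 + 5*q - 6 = (q - 3)*(q^3 - 2*q^2 - q + 2) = (q - 3)*(q - 1)*(q^2 - q - 2) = (q - 3)*(q - 1)*(q + 1)*(q - 2)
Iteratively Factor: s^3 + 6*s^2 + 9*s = (s)*(s^2 + 6*s + 9) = s*(s + 3)*(s + 3)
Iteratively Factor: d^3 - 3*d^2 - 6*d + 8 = (d - 4)*(d^2 + d - 2) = (d - 4)*(d - 1)*(d + 2)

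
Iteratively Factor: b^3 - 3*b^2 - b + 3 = (b - 1)*(b^2 - 2*b - 3) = (b - 3)*(b - 1)*(b + 1)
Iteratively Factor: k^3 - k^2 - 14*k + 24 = (k - 2)*(k^2 + k - 12) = (k - 3)*(k - 2)*(k + 4)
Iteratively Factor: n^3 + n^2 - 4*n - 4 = (n - 2)*(n^2 + 3*n + 2) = (n - 2)*(n + 2)*(n + 1)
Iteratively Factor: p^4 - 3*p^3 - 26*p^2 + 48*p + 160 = (p - 4)*(p^3 + p^2 - 22*p - 40) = (p - 4)*(p + 4)*(p^2 - 3*p - 10) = (p - 4)*(p + 2)*(p + 4)*(p - 5)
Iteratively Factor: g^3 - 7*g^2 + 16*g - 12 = (g - 2)*(g^2 - 5*g + 6) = (g - 2)^2*(g - 3)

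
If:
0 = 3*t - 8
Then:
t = 8/3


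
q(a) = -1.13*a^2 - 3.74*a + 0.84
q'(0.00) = -3.74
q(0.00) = 0.84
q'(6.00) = -17.30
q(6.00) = -62.28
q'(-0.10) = -3.51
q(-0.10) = 1.20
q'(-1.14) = -1.16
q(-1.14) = 3.64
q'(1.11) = -6.25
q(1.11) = -4.70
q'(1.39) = -6.88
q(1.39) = -6.54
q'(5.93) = -17.14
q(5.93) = -61.07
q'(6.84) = -19.20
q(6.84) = -77.61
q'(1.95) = -8.15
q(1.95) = -10.75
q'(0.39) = -4.62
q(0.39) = -0.79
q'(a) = -2.26*a - 3.74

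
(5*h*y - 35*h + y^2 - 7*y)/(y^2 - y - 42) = (5*h + y)/(y + 6)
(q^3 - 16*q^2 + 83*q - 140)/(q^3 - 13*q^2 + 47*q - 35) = (q - 4)/(q - 1)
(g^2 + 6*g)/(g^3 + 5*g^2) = (g + 6)/(g*(g + 5))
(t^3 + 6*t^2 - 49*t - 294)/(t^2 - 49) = t + 6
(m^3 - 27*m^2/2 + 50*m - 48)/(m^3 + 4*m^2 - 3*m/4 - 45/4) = 2*(m^2 - 12*m + 32)/(2*m^2 + 11*m + 15)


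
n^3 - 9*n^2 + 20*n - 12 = (n - 6)*(n - 2)*(n - 1)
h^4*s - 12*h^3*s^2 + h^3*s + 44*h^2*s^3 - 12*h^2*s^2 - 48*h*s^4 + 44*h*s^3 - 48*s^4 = (h - 6*s)*(h - 4*s)*(h - 2*s)*(h*s + s)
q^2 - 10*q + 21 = (q - 7)*(q - 3)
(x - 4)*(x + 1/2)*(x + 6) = x^3 + 5*x^2/2 - 23*x - 12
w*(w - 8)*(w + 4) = w^3 - 4*w^2 - 32*w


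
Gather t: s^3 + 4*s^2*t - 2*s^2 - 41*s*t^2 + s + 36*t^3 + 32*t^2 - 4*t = s^3 - 2*s^2 + s + 36*t^3 + t^2*(32 - 41*s) + t*(4*s^2 - 4)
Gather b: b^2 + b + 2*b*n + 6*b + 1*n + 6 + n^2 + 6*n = b^2 + b*(2*n + 7) + n^2 + 7*n + 6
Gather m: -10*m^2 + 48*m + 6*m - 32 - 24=-10*m^2 + 54*m - 56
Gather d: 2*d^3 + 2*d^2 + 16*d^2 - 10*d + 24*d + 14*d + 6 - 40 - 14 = 2*d^3 + 18*d^2 + 28*d - 48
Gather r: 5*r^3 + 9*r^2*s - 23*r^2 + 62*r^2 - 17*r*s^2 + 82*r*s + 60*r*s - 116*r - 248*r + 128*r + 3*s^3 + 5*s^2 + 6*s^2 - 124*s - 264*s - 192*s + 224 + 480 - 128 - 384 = 5*r^3 + r^2*(9*s + 39) + r*(-17*s^2 + 142*s - 236) + 3*s^3 + 11*s^2 - 580*s + 192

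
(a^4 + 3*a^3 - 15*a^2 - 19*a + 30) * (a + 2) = a^5 + 5*a^4 - 9*a^3 - 49*a^2 - 8*a + 60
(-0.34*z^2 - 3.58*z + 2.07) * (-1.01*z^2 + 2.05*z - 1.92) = 0.3434*z^4 + 2.9188*z^3 - 8.7769*z^2 + 11.1171*z - 3.9744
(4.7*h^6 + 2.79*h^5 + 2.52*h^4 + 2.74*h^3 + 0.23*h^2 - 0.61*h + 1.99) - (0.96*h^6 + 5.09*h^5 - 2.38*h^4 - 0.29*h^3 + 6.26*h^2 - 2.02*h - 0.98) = 3.74*h^6 - 2.3*h^5 + 4.9*h^4 + 3.03*h^3 - 6.03*h^2 + 1.41*h + 2.97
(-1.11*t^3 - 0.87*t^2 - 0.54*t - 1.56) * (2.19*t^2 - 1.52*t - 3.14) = -2.4309*t^5 - 0.2181*t^4 + 3.6252*t^3 + 0.1362*t^2 + 4.0668*t + 4.8984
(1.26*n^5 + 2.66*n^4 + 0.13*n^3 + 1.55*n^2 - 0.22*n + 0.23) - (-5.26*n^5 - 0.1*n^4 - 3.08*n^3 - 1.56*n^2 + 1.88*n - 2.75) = 6.52*n^5 + 2.76*n^4 + 3.21*n^3 + 3.11*n^2 - 2.1*n + 2.98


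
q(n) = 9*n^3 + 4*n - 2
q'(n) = 27*n^2 + 4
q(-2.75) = -200.17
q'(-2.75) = 208.19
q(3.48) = 391.22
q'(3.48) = 330.98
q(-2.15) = -100.05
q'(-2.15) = 128.81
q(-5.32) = -1378.40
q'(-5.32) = 768.16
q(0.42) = 0.35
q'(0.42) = 8.76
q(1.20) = 18.35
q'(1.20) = 42.88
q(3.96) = 572.73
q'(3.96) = 427.40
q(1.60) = 41.26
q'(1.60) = 73.12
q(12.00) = 15598.00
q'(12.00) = 3892.00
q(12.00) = 15598.00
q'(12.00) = 3892.00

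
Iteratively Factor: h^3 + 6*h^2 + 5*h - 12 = (h + 3)*(h^2 + 3*h - 4) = (h + 3)*(h + 4)*(h - 1)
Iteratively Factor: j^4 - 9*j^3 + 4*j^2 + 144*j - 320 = (j + 4)*(j^3 - 13*j^2 + 56*j - 80) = (j - 4)*(j + 4)*(j^2 - 9*j + 20) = (j - 5)*(j - 4)*(j + 4)*(j - 4)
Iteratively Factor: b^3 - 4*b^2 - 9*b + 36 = (b + 3)*(b^2 - 7*b + 12) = (b - 3)*(b + 3)*(b - 4)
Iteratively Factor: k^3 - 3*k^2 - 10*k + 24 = (k - 4)*(k^2 + k - 6) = (k - 4)*(k + 3)*(k - 2)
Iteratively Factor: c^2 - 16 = (c + 4)*(c - 4)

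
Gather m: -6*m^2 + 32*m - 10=-6*m^2 + 32*m - 10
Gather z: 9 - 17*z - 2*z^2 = -2*z^2 - 17*z + 9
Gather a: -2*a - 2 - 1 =-2*a - 3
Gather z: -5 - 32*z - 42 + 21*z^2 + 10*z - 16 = 21*z^2 - 22*z - 63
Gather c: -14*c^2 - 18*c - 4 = -14*c^2 - 18*c - 4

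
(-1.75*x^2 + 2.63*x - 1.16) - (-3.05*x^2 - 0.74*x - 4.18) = 1.3*x^2 + 3.37*x + 3.02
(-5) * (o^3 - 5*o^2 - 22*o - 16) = -5*o^3 + 25*o^2 + 110*o + 80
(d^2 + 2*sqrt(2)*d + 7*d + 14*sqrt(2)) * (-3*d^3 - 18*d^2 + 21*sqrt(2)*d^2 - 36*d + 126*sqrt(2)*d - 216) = -3*d^5 - 39*d^4 + 15*sqrt(2)*d^4 - 78*d^3 + 195*sqrt(2)*d^3 + 624*d^2 + 558*sqrt(2)*d^2 - 936*sqrt(2)*d + 2016*d - 3024*sqrt(2)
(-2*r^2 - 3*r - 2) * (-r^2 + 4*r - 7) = 2*r^4 - 5*r^3 + 4*r^2 + 13*r + 14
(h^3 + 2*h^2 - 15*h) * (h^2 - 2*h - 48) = h^5 - 67*h^3 - 66*h^2 + 720*h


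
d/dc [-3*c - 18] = -3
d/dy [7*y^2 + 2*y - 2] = 14*y + 2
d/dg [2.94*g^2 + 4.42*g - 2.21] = 5.88*g + 4.42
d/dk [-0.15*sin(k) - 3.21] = -0.15*cos(k)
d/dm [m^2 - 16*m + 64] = 2*m - 16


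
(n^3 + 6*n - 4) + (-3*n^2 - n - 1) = n^3 - 3*n^2 + 5*n - 5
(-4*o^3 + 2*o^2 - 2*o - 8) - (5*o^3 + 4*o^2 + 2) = -9*o^3 - 2*o^2 - 2*o - 10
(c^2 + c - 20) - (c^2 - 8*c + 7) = 9*c - 27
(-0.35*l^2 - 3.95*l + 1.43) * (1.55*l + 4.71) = -0.5425*l^3 - 7.771*l^2 - 16.388*l + 6.7353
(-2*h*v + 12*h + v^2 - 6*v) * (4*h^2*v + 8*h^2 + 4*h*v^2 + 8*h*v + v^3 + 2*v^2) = -8*h^3*v^2 + 32*h^3*v + 96*h^3 - 4*h^2*v^3 + 16*h^2*v^2 + 48*h^2*v + 2*h*v^4 - 8*h*v^3 - 24*h*v^2 + v^5 - 4*v^4 - 12*v^3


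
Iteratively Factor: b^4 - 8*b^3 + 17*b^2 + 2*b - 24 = (b + 1)*(b^3 - 9*b^2 + 26*b - 24) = (b - 3)*(b + 1)*(b^2 - 6*b + 8) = (b - 3)*(b - 2)*(b + 1)*(b - 4)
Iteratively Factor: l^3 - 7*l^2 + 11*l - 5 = (l - 1)*(l^2 - 6*l + 5) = (l - 5)*(l - 1)*(l - 1)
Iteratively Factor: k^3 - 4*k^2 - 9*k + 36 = (k + 3)*(k^2 - 7*k + 12) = (k - 4)*(k + 3)*(k - 3)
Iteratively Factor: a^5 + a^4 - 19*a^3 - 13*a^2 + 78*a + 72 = (a - 3)*(a^4 + 4*a^3 - 7*a^2 - 34*a - 24) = (a - 3)*(a + 4)*(a^3 - 7*a - 6) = (a - 3)*(a + 2)*(a + 4)*(a^2 - 2*a - 3) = (a - 3)*(a + 1)*(a + 2)*(a + 4)*(a - 3)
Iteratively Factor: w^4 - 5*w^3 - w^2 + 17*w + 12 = (w + 1)*(w^3 - 6*w^2 + 5*w + 12) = (w + 1)^2*(w^2 - 7*w + 12) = (w - 3)*(w + 1)^2*(w - 4)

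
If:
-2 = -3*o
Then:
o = 2/3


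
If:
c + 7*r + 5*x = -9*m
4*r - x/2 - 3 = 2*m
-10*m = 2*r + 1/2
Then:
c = -123*x/22 - 131/44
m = -x/44 - 2/11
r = 5*x/44 + 29/44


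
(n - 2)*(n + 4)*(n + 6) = n^3 + 8*n^2 + 4*n - 48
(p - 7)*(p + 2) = p^2 - 5*p - 14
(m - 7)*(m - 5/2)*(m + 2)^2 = m^4 - 11*m^3/2 - 33*m^2/2 + 32*m + 70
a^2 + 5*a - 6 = (a - 1)*(a + 6)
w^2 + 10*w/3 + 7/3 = (w + 1)*(w + 7/3)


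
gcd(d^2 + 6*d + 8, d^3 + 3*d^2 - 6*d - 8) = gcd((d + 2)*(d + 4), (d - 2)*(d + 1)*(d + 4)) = d + 4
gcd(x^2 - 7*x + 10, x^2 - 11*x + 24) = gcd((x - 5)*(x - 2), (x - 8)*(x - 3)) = 1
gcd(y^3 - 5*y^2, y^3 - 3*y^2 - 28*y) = y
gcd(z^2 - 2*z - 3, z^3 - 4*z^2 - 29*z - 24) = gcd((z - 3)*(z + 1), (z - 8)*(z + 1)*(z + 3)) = z + 1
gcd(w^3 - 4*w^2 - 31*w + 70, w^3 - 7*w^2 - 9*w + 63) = w - 7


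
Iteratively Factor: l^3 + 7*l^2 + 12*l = (l + 4)*(l^2 + 3*l) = (l + 3)*(l + 4)*(l)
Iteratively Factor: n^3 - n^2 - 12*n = (n)*(n^2 - n - 12) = n*(n + 3)*(n - 4)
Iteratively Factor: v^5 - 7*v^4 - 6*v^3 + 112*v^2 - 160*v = (v - 2)*(v^4 - 5*v^3 - 16*v^2 + 80*v) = v*(v - 2)*(v^3 - 5*v^2 - 16*v + 80) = v*(v - 4)*(v - 2)*(v^2 - v - 20) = v*(v - 5)*(v - 4)*(v - 2)*(v + 4)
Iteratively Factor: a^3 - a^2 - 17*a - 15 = (a + 3)*(a^2 - 4*a - 5) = (a - 5)*(a + 3)*(a + 1)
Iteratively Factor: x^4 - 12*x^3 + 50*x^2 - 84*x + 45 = (x - 3)*(x^3 - 9*x^2 + 23*x - 15) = (x - 3)^2*(x^2 - 6*x + 5) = (x - 3)^2*(x - 1)*(x - 5)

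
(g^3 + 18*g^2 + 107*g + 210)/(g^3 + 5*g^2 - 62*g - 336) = (g + 5)/(g - 8)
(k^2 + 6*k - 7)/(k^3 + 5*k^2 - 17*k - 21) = (k - 1)/(k^2 - 2*k - 3)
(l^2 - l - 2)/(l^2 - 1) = (l - 2)/(l - 1)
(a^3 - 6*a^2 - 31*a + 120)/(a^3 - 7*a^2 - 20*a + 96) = (a + 5)/(a + 4)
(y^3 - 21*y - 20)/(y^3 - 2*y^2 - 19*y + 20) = (y + 1)/(y - 1)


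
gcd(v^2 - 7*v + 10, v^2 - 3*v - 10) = v - 5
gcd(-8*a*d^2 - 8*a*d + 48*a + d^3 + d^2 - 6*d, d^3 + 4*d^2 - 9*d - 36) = d + 3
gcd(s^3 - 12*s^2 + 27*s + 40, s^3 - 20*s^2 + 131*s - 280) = s^2 - 13*s + 40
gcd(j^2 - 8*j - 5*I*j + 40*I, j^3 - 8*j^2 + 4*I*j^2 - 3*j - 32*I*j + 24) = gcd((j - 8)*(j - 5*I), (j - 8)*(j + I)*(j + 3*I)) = j - 8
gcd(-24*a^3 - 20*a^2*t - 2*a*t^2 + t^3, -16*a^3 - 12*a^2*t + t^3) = 4*a^2 + 4*a*t + t^2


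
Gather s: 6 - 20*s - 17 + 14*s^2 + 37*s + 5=14*s^2 + 17*s - 6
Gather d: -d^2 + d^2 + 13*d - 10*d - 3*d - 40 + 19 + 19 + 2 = 0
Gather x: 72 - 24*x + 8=80 - 24*x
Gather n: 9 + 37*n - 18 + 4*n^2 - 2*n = 4*n^2 + 35*n - 9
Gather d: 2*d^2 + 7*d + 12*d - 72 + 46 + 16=2*d^2 + 19*d - 10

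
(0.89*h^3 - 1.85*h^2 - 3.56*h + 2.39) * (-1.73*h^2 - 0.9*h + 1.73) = -1.5397*h^5 + 2.3995*h^4 + 9.3635*h^3 - 4.1312*h^2 - 8.3098*h + 4.1347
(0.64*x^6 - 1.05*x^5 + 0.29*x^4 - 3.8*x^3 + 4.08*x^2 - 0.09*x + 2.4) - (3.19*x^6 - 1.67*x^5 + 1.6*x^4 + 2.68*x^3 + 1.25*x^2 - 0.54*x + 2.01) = -2.55*x^6 + 0.62*x^5 - 1.31*x^4 - 6.48*x^3 + 2.83*x^2 + 0.45*x + 0.39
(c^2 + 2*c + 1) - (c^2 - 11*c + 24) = 13*c - 23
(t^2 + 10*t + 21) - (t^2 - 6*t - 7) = 16*t + 28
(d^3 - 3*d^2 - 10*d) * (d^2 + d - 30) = d^5 - 2*d^4 - 43*d^3 + 80*d^2 + 300*d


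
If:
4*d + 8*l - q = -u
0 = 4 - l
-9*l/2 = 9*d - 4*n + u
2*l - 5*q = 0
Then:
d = -u/4 - 38/5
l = 4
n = -5*u/16 - 63/5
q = 8/5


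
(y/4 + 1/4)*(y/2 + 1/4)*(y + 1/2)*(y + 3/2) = y^4/8 + 7*y^3/16 + 17*y^2/32 + 17*y/64 + 3/64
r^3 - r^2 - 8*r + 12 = (r - 2)^2*(r + 3)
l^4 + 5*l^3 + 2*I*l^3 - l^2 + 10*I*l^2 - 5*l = l*(l + 5)*(l + I)^2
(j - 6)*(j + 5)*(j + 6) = j^3 + 5*j^2 - 36*j - 180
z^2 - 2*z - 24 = (z - 6)*(z + 4)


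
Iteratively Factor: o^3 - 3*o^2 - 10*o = (o - 5)*(o^2 + 2*o) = o*(o - 5)*(o + 2)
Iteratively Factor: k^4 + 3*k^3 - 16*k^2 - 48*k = (k)*(k^3 + 3*k^2 - 16*k - 48) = k*(k + 4)*(k^2 - k - 12) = k*(k - 4)*(k + 4)*(k + 3)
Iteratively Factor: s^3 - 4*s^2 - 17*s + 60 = (s + 4)*(s^2 - 8*s + 15) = (s - 3)*(s + 4)*(s - 5)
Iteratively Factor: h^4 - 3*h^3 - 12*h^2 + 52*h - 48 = (h + 4)*(h^3 - 7*h^2 + 16*h - 12) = (h - 3)*(h + 4)*(h^2 - 4*h + 4) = (h - 3)*(h - 2)*(h + 4)*(h - 2)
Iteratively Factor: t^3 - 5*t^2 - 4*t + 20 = (t - 2)*(t^2 - 3*t - 10) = (t - 2)*(t + 2)*(t - 5)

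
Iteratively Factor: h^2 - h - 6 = (h + 2)*(h - 3)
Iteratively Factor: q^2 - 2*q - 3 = (q - 3)*(q + 1)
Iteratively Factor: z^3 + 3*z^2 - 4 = (z + 2)*(z^2 + z - 2) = (z + 2)^2*(z - 1)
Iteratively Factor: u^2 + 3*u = (u + 3)*(u)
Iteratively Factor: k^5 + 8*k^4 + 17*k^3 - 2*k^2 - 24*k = (k - 1)*(k^4 + 9*k^3 + 26*k^2 + 24*k) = k*(k - 1)*(k^3 + 9*k^2 + 26*k + 24) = k*(k - 1)*(k + 2)*(k^2 + 7*k + 12) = k*(k - 1)*(k + 2)*(k + 3)*(k + 4)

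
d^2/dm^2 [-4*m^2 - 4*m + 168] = -8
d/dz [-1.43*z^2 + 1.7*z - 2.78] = 1.7 - 2.86*z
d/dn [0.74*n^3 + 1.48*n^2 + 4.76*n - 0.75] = 2.22*n^2 + 2.96*n + 4.76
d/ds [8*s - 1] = 8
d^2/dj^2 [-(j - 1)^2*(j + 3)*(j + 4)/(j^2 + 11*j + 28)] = 2*(-j^3 - 21*j^2 - 147*j - 87)/(j^3 + 21*j^2 + 147*j + 343)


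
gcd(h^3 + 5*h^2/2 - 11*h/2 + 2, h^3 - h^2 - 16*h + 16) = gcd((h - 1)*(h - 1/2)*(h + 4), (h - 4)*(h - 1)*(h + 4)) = h^2 + 3*h - 4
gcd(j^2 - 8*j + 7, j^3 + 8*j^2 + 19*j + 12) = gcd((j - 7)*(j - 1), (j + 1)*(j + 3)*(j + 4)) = 1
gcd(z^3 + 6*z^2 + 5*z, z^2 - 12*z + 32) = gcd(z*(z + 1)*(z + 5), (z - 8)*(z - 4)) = 1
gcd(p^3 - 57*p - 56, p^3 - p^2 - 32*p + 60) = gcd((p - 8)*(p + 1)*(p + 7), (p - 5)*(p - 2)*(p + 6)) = 1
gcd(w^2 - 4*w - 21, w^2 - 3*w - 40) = 1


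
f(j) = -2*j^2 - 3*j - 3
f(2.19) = -19.16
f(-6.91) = -77.77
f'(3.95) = -18.80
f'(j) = -4*j - 3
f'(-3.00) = 9.00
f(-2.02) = -5.10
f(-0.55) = -1.96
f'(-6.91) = 24.64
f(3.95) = -46.06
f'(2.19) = -11.76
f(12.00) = -327.00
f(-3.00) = -12.00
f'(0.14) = -3.56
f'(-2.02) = 5.08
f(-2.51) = -8.07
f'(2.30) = -12.20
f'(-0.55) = -0.80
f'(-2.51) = 7.04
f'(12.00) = -51.00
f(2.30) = -20.48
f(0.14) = -3.46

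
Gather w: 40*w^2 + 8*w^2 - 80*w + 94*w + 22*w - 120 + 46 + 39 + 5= 48*w^2 + 36*w - 30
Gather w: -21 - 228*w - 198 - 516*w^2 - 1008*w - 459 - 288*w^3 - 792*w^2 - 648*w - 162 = -288*w^3 - 1308*w^2 - 1884*w - 840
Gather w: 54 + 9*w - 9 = 9*w + 45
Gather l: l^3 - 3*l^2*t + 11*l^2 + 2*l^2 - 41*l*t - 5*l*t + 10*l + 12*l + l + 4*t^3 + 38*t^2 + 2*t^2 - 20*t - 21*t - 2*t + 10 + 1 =l^3 + l^2*(13 - 3*t) + l*(23 - 46*t) + 4*t^3 + 40*t^2 - 43*t + 11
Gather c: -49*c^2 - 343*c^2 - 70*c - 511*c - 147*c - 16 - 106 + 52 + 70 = -392*c^2 - 728*c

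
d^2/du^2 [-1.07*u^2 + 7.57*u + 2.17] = -2.14000000000000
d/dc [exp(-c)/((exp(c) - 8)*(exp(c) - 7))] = (-3*exp(2*c) + 30*exp(c) - 56)*exp(-c)/(exp(4*c) - 30*exp(3*c) + 337*exp(2*c) - 1680*exp(c) + 3136)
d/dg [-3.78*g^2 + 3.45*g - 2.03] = 3.45 - 7.56*g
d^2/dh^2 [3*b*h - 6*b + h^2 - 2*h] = 2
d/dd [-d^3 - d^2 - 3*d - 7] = -3*d^2 - 2*d - 3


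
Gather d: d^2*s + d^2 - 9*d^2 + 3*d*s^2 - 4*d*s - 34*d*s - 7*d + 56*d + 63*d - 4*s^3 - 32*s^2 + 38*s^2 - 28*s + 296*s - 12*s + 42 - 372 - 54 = d^2*(s - 8) + d*(3*s^2 - 38*s + 112) - 4*s^3 + 6*s^2 + 256*s - 384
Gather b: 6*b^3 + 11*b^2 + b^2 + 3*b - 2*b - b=6*b^3 + 12*b^2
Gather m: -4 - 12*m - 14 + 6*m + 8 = -6*m - 10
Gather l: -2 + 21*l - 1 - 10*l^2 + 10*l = -10*l^2 + 31*l - 3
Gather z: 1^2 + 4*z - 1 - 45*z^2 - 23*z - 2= -45*z^2 - 19*z - 2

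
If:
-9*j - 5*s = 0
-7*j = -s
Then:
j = 0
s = 0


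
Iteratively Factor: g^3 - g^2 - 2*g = (g + 1)*(g^2 - 2*g) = g*(g + 1)*(g - 2)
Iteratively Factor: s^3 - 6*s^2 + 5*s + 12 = (s + 1)*(s^2 - 7*s + 12) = (s - 3)*(s + 1)*(s - 4)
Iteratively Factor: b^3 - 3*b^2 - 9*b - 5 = (b + 1)*(b^2 - 4*b - 5) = (b - 5)*(b + 1)*(b + 1)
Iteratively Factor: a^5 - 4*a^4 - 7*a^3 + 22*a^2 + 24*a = (a + 2)*(a^4 - 6*a^3 + 5*a^2 + 12*a) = (a - 4)*(a + 2)*(a^3 - 2*a^2 - 3*a) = a*(a - 4)*(a + 2)*(a^2 - 2*a - 3) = a*(a - 4)*(a + 1)*(a + 2)*(a - 3)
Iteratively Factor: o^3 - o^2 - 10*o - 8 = (o + 1)*(o^2 - 2*o - 8) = (o - 4)*(o + 1)*(o + 2)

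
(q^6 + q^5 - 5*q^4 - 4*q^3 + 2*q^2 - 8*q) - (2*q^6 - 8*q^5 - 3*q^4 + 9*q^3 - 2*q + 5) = -q^6 + 9*q^5 - 2*q^4 - 13*q^3 + 2*q^2 - 6*q - 5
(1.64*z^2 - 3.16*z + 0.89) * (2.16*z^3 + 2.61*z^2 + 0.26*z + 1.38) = 3.5424*z^5 - 2.5452*z^4 - 5.8988*z^3 + 3.7645*z^2 - 4.1294*z + 1.2282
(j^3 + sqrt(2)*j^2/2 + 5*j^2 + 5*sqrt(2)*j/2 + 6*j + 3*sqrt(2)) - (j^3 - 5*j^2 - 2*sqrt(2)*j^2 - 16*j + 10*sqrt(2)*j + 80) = 5*sqrt(2)*j^2/2 + 10*j^2 - 15*sqrt(2)*j/2 + 22*j - 80 + 3*sqrt(2)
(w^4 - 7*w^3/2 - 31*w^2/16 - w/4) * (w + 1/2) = w^5 - 3*w^4 - 59*w^3/16 - 39*w^2/32 - w/8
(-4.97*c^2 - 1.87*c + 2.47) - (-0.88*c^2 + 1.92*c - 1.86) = -4.09*c^2 - 3.79*c + 4.33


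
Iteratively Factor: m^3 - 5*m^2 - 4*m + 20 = (m + 2)*(m^2 - 7*m + 10) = (m - 5)*(m + 2)*(m - 2)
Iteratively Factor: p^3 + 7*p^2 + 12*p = (p + 3)*(p^2 + 4*p) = (p + 3)*(p + 4)*(p)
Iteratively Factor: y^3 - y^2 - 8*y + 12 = (y + 3)*(y^2 - 4*y + 4) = (y - 2)*(y + 3)*(y - 2)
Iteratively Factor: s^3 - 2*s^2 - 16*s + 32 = (s - 2)*(s^2 - 16) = (s - 2)*(s + 4)*(s - 4)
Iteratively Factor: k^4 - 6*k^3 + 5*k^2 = (k)*(k^3 - 6*k^2 + 5*k) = k^2*(k^2 - 6*k + 5) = k^2*(k - 1)*(k - 5)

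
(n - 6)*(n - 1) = n^2 - 7*n + 6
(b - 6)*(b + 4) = b^2 - 2*b - 24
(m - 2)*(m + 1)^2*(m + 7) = m^4 + 7*m^3 - 3*m^2 - 23*m - 14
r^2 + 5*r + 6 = (r + 2)*(r + 3)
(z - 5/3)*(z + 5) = z^2 + 10*z/3 - 25/3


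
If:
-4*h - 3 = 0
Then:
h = -3/4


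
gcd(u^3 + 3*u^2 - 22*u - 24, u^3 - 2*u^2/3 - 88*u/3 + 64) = u^2 + 2*u - 24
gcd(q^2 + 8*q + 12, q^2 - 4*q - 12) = q + 2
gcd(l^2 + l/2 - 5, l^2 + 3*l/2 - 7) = l - 2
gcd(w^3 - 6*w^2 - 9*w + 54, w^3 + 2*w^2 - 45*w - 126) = w + 3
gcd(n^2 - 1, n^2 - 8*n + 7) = n - 1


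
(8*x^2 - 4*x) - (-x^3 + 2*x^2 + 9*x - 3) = x^3 + 6*x^2 - 13*x + 3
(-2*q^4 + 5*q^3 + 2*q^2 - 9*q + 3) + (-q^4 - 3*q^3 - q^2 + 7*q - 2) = -3*q^4 + 2*q^3 + q^2 - 2*q + 1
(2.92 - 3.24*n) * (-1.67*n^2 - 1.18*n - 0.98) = 5.4108*n^3 - 1.0532*n^2 - 0.2704*n - 2.8616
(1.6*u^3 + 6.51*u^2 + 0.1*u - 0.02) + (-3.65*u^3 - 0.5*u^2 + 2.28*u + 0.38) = -2.05*u^3 + 6.01*u^2 + 2.38*u + 0.36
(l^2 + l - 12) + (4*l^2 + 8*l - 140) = 5*l^2 + 9*l - 152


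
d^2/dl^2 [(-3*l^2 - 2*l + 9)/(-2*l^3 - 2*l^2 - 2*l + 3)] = 6*(4*l^6 + 8*l^5 - 76*l^4 - 58*l^3 - 30*l^2 - 78*l - 17)/(8*l^9 + 24*l^8 + 48*l^7 + 20*l^6 - 24*l^5 - 84*l^4 - 10*l^3 + 18*l^2 + 54*l - 27)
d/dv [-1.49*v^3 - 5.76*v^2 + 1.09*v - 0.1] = -4.47*v^2 - 11.52*v + 1.09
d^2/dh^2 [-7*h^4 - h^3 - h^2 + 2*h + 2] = -84*h^2 - 6*h - 2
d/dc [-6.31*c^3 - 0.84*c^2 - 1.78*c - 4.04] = -18.93*c^2 - 1.68*c - 1.78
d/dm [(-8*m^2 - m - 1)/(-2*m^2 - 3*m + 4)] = (22*m^2 - 68*m - 7)/(4*m^4 + 12*m^3 - 7*m^2 - 24*m + 16)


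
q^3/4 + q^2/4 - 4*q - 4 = (q/4 + 1)*(q - 4)*(q + 1)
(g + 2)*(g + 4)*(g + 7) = g^3 + 13*g^2 + 50*g + 56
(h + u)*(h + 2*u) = h^2 + 3*h*u + 2*u^2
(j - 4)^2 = j^2 - 8*j + 16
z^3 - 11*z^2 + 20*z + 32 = (z - 8)*(z - 4)*(z + 1)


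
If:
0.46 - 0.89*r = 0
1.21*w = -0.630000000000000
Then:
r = 0.52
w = -0.52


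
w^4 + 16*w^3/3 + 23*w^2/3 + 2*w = w*(w + 1/3)*(w + 2)*(w + 3)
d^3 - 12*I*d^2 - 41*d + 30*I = (d - 6*I)*(d - 5*I)*(d - I)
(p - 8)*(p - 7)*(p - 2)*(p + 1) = p^4 - 16*p^3 + 69*p^2 - 26*p - 112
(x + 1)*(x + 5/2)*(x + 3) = x^3 + 13*x^2/2 + 13*x + 15/2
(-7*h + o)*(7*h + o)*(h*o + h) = -49*h^3*o - 49*h^3 + h*o^3 + h*o^2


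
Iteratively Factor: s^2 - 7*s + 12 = (s - 3)*(s - 4)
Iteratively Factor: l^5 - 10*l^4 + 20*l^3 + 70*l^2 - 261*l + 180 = (l + 3)*(l^4 - 13*l^3 + 59*l^2 - 107*l + 60) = (l - 1)*(l + 3)*(l^3 - 12*l^2 + 47*l - 60) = (l - 3)*(l - 1)*(l + 3)*(l^2 - 9*l + 20) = (l - 5)*(l - 3)*(l - 1)*(l + 3)*(l - 4)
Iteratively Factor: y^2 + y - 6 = (y + 3)*(y - 2)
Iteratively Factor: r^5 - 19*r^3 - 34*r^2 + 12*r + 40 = (r - 5)*(r^4 + 5*r^3 + 6*r^2 - 4*r - 8) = (r - 5)*(r + 2)*(r^3 + 3*r^2 - 4) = (r - 5)*(r + 2)^2*(r^2 + r - 2) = (r - 5)*(r - 1)*(r + 2)^2*(r + 2)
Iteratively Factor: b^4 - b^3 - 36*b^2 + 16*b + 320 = (b - 5)*(b^3 + 4*b^2 - 16*b - 64) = (b - 5)*(b - 4)*(b^2 + 8*b + 16) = (b - 5)*(b - 4)*(b + 4)*(b + 4)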